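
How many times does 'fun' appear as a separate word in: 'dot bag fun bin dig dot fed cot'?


Scanning each word for exact match 'fun':
  Word 1: 'dot' -> no
  Word 2: 'bag' -> no
  Word 3: 'fun' -> MATCH
  Word 4: 'bin' -> no
  Word 5: 'dig' -> no
  Word 6: 'dot' -> no
  Word 7: 'fed' -> no
  Word 8: 'cot' -> no
Total matches: 1

1


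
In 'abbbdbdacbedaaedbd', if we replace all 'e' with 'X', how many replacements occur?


re.sub('e', 'X', text) replaces every occurrence of 'e' with 'X'.
Text: 'abbbdbdacbedaaedbd'
Scanning for 'e':
  pos 10: 'e' -> replacement #1
  pos 14: 'e' -> replacement #2
Total replacements: 2

2


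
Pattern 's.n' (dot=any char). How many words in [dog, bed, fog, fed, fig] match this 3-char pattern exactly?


Pattern 's.n' means: starts with 's', any single char, ends with 'n'.
Checking each word (must be exactly 3 chars):
  'dog' (len=3): no
  'bed' (len=3): no
  'fog' (len=3): no
  'fed' (len=3): no
  'fig' (len=3): no
Matching words: []
Total: 0

0


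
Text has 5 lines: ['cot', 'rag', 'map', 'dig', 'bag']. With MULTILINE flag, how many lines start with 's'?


With MULTILINE flag, ^ matches the start of each line.
Lines: ['cot', 'rag', 'map', 'dig', 'bag']
Checking which lines start with 's':
  Line 1: 'cot' -> no
  Line 2: 'rag' -> no
  Line 3: 'map' -> no
  Line 4: 'dig' -> no
  Line 5: 'bag' -> no
Matching lines: []
Count: 0

0


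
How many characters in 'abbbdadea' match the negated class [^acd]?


Negated class [^acd] matches any char NOT in {a, c, d}
Scanning 'abbbdadea':
  pos 0: 'a' -> no (excluded)
  pos 1: 'b' -> MATCH
  pos 2: 'b' -> MATCH
  pos 3: 'b' -> MATCH
  pos 4: 'd' -> no (excluded)
  pos 5: 'a' -> no (excluded)
  pos 6: 'd' -> no (excluded)
  pos 7: 'e' -> MATCH
  pos 8: 'a' -> no (excluded)
Total matches: 4

4


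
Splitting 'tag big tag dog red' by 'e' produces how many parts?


Splitting by 'e' breaks the string at each occurrence of the separator.
Text: 'tag big tag dog red'
Parts after split:
  Part 1: 'tag big tag dog r'
  Part 2: 'd'
Total parts: 2

2


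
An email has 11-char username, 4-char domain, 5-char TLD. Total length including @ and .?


An email address has format: username@domain.tld
Username length: 11
'@' character: 1
Domain length: 4
'.' character: 1
TLD length: 5
Total = 11 + 1 + 4 + 1 + 5 = 22

22


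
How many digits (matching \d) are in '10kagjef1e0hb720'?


\d matches any digit 0-9.
Scanning '10kagjef1e0hb720':
  pos 0: '1' -> DIGIT
  pos 1: '0' -> DIGIT
  pos 8: '1' -> DIGIT
  pos 10: '0' -> DIGIT
  pos 13: '7' -> DIGIT
  pos 14: '2' -> DIGIT
  pos 15: '0' -> DIGIT
Digits found: ['1', '0', '1', '0', '7', '2', '0']
Total: 7

7


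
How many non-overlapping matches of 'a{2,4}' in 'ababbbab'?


Pattern 'a{2,4}' matches between 2 and 4 consecutive a's (greedy).
String: 'ababbbab'
Finding runs of a's and applying greedy matching:
  Run at pos 0: 'a' (length 1)
  Run at pos 2: 'a' (length 1)
  Run at pos 6: 'a' (length 1)
Matches: []
Count: 0

0


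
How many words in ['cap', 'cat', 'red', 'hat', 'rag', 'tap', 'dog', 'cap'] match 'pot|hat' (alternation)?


Alternation 'pot|hat' matches either 'pot' or 'hat'.
Checking each word:
  'cap' -> no
  'cat' -> no
  'red' -> no
  'hat' -> MATCH
  'rag' -> no
  'tap' -> no
  'dog' -> no
  'cap' -> no
Matches: ['hat']
Count: 1

1


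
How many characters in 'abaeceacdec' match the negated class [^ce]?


Negated class [^ce] matches any char NOT in {c, e}
Scanning 'abaeceacdec':
  pos 0: 'a' -> MATCH
  pos 1: 'b' -> MATCH
  pos 2: 'a' -> MATCH
  pos 3: 'e' -> no (excluded)
  pos 4: 'c' -> no (excluded)
  pos 5: 'e' -> no (excluded)
  pos 6: 'a' -> MATCH
  pos 7: 'c' -> no (excluded)
  pos 8: 'd' -> MATCH
  pos 9: 'e' -> no (excluded)
  pos 10: 'c' -> no (excluded)
Total matches: 5

5


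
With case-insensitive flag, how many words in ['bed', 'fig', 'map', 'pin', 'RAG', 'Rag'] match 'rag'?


Case-insensitive matching: compare each word's lowercase form to 'rag'.
  'bed' -> lower='bed' -> no
  'fig' -> lower='fig' -> no
  'map' -> lower='map' -> no
  'pin' -> lower='pin' -> no
  'RAG' -> lower='rag' -> MATCH
  'Rag' -> lower='rag' -> MATCH
Matches: ['RAG', 'Rag']
Count: 2

2


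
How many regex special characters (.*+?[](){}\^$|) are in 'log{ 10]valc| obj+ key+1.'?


Regex special characters are: . * + ? [ ] ( ) { } \ ^ $ |
Scanning 'log{ 10]valc| obj+ key+1.':
  pos 3: '{' -> SPECIAL
  pos 7: ']' -> SPECIAL
  pos 12: '|' -> SPECIAL
  pos 17: '+' -> SPECIAL
  pos 22: '+' -> SPECIAL
  pos 24: '.' -> SPECIAL
Special chars found: ['{', ']', '|', '+', '+', '.']
Total: 6

6


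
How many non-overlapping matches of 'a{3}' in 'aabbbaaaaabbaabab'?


Pattern 'a{3}' matches exactly 3 consecutive a's (greedy, non-overlapping).
String: 'aabbbaaaaabbaabab'
Scanning for runs of a's:
  Run at pos 0: 'aa' (length 2) -> 0 match(es)
  Run at pos 5: 'aaaaa' (length 5) -> 1 match(es)
  Run at pos 12: 'aa' (length 2) -> 0 match(es)
  Run at pos 15: 'a' (length 1) -> 0 match(es)
Matches found: ['aaa']
Total: 1

1


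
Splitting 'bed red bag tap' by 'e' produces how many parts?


Splitting by 'e' breaks the string at each occurrence of the separator.
Text: 'bed red bag tap'
Parts after split:
  Part 1: 'b'
  Part 2: 'd r'
  Part 3: 'd bag tap'
Total parts: 3

3


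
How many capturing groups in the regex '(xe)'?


To count capturing groups, count each '(' that starts a group.
Pattern: '(xe)'
Walking through the pattern:
  Position 0: '(' -> group #1
Total capturing groups: 1

1


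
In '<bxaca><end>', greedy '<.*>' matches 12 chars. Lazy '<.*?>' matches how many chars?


Greedy '<.*>' tries to match as MUCH as possible.
Lazy '<.*?>' tries to match as LITTLE as possible.

String: '<bxaca><end>'
Greedy '<.*>' starts at first '<' and extends to the LAST '>': '<bxaca><end>' (12 chars)
Lazy '<.*?>' starts at first '<' and stops at the FIRST '>': '<bxaca>' (7 chars)

7


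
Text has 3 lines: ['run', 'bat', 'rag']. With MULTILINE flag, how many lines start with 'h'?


With MULTILINE flag, ^ matches the start of each line.
Lines: ['run', 'bat', 'rag']
Checking which lines start with 'h':
  Line 1: 'run' -> no
  Line 2: 'bat' -> no
  Line 3: 'rag' -> no
Matching lines: []
Count: 0

0


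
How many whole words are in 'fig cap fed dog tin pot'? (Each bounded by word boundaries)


Word boundaries (\b) mark the start/end of each word.
Text: 'fig cap fed dog tin pot'
Splitting by whitespace:
  Word 1: 'fig'
  Word 2: 'cap'
  Word 3: 'fed'
  Word 4: 'dog'
  Word 5: 'tin'
  Word 6: 'pot'
Total whole words: 6

6


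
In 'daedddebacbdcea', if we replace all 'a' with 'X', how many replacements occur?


re.sub('a', 'X', text) replaces every occurrence of 'a' with 'X'.
Text: 'daedddebacbdcea'
Scanning for 'a':
  pos 1: 'a' -> replacement #1
  pos 8: 'a' -> replacement #2
  pos 14: 'a' -> replacement #3
Total replacements: 3

3


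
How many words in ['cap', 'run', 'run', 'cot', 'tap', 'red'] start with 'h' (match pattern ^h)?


Pattern ^h anchors to start of word. Check which words begin with 'h':
  'cap' -> no
  'run' -> no
  'run' -> no
  'cot' -> no
  'tap' -> no
  'red' -> no
Matching words: []
Count: 0

0


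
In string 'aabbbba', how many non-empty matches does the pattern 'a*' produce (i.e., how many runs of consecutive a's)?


Pattern 'a*' matches zero or more a's. We want non-empty runs of consecutive a's.
String: 'aabbbba'
Walking through the string to find runs of a's:
  Run 1: positions 0-1 -> 'aa'
  Run 2: positions 6-6 -> 'a'
Non-empty runs found: ['aa', 'a']
Count: 2

2


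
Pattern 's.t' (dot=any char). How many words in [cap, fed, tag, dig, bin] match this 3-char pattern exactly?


Pattern 's.t' means: starts with 's', any single char, ends with 't'.
Checking each word (must be exactly 3 chars):
  'cap' (len=3): no
  'fed' (len=3): no
  'tag' (len=3): no
  'dig' (len=3): no
  'bin' (len=3): no
Matching words: []
Total: 0

0


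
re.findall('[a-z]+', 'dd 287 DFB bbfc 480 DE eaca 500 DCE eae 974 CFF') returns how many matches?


Pattern '[a-z]+' finds one or more lowercase letters.
Text: 'dd 287 DFB bbfc 480 DE eaca 500 DCE eae 974 CFF'
Scanning for matches:
  Match 1: 'dd'
  Match 2: 'bbfc'
  Match 3: 'eaca'
  Match 4: 'eae'
Total matches: 4

4


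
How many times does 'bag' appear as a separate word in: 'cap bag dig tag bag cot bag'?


Scanning each word for exact match 'bag':
  Word 1: 'cap' -> no
  Word 2: 'bag' -> MATCH
  Word 3: 'dig' -> no
  Word 4: 'tag' -> no
  Word 5: 'bag' -> MATCH
  Word 6: 'cot' -> no
  Word 7: 'bag' -> MATCH
Total matches: 3

3


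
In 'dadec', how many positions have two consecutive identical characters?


Looking for consecutive identical characters in 'dadec':
  pos 0-1: 'd' vs 'a' -> different
  pos 1-2: 'a' vs 'd' -> different
  pos 2-3: 'd' vs 'e' -> different
  pos 3-4: 'e' vs 'c' -> different
Consecutive identical pairs: []
Count: 0

0


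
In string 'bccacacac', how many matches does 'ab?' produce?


Pattern 'ab?' matches 'a' optionally followed by 'b'.
String: 'bccacacac'
Scanning left to right for 'a' then checking next char:
  Match 1: 'a' (a not followed by b)
  Match 2: 'a' (a not followed by b)
  Match 3: 'a' (a not followed by b)
Total matches: 3

3


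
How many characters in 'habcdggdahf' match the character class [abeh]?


Character class [abeh] matches any of: {a, b, e, h}
Scanning string 'habcdggdahf' character by character:
  pos 0: 'h' -> MATCH
  pos 1: 'a' -> MATCH
  pos 2: 'b' -> MATCH
  pos 3: 'c' -> no
  pos 4: 'd' -> no
  pos 5: 'g' -> no
  pos 6: 'g' -> no
  pos 7: 'd' -> no
  pos 8: 'a' -> MATCH
  pos 9: 'h' -> MATCH
  pos 10: 'f' -> no
Total matches: 5

5


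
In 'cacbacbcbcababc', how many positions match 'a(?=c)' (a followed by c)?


Lookahead 'a(?=c)' matches 'a' only when followed by 'c'.
String: 'cacbacbcbcababc'
Checking each position where char is 'a':
  pos 1: 'a' -> MATCH (next='c')
  pos 4: 'a' -> MATCH (next='c')
  pos 10: 'a' -> no (next='b')
  pos 12: 'a' -> no (next='b')
Matching positions: [1, 4]
Count: 2

2


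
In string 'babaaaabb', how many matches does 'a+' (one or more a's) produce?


Pattern 'a+' matches one or more consecutive a's.
String: 'babaaaabb'
Scanning for runs of a:
  Match 1: 'a' (length 1)
  Match 2: 'aaaa' (length 4)
Total matches: 2

2


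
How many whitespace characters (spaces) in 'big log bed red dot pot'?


\s matches whitespace characters (spaces, tabs, etc.).
Text: 'big log bed red dot pot'
This text has 6 words separated by spaces.
Number of spaces = number of words - 1 = 6 - 1 = 5

5


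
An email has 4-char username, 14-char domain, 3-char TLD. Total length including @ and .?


An email address has format: username@domain.tld
Username length: 4
'@' character: 1
Domain length: 14
'.' character: 1
TLD length: 3
Total = 4 + 1 + 14 + 1 + 3 = 23

23


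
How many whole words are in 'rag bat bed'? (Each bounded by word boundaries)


Word boundaries (\b) mark the start/end of each word.
Text: 'rag bat bed'
Splitting by whitespace:
  Word 1: 'rag'
  Word 2: 'bat'
  Word 3: 'bed'
Total whole words: 3

3


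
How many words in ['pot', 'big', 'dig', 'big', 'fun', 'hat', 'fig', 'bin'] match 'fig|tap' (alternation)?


Alternation 'fig|tap' matches either 'fig' or 'tap'.
Checking each word:
  'pot' -> no
  'big' -> no
  'dig' -> no
  'big' -> no
  'fun' -> no
  'hat' -> no
  'fig' -> MATCH
  'bin' -> no
Matches: ['fig']
Count: 1

1


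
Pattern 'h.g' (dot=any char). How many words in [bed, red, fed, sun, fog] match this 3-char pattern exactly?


Pattern 'h.g' means: starts with 'h', any single char, ends with 'g'.
Checking each word (must be exactly 3 chars):
  'bed' (len=3): no
  'red' (len=3): no
  'fed' (len=3): no
  'sun' (len=3): no
  'fog' (len=3): no
Matching words: []
Total: 0

0


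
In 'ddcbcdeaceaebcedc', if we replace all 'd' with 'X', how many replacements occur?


re.sub('d', 'X', text) replaces every occurrence of 'd' with 'X'.
Text: 'ddcbcdeaceaebcedc'
Scanning for 'd':
  pos 0: 'd' -> replacement #1
  pos 1: 'd' -> replacement #2
  pos 5: 'd' -> replacement #3
  pos 15: 'd' -> replacement #4
Total replacements: 4

4


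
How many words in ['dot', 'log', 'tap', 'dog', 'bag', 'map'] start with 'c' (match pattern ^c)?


Pattern ^c anchors to start of word. Check which words begin with 'c':
  'dot' -> no
  'log' -> no
  'tap' -> no
  'dog' -> no
  'bag' -> no
  'map' -> no
Matching words: []
Count: 0

0


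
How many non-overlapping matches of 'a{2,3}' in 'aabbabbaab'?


Pattern 'a{2,3}' matches between 2 and 3 consecutive a's (greedy).
String: 'aabbabbaab'
Finding runs of a's and applying greedy matching:
  Run at pos 0: 'aa' (length 2)
  Run at pos 4: 'a' (length 1)
  Run at pos 7: 'aa' (length 2)
Matches: ['aa', 'aa']
Count: 2

2


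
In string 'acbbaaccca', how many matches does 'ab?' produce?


Pattern 'ab?' matches 'a' optionally followed by 'b'.
String: 'acbbaaccca'
Scanning left to right for 'a' then checking next char:
  Match 1: 'a' (a not followed by b)
  Match 2: 'a' (a not followed by b)
  Match 3: 'a' (a not followed by b)
  Match 4: 'a' (a not followed by b)
Total matches: 4

4


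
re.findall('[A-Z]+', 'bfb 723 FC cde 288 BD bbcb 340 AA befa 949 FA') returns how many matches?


Pattern '[A-Z]+' finds one or more uppercase letters.
Text: 'bfb 723 FC cde 288 BD bbcb 340 AA befa 949 FA'
Scanning for matches:
  Match 1: 'FC'
  Match 2: 'BD'
  Match 3: 'AA'
  Match 4: 'FA'
Total matches: 4

4


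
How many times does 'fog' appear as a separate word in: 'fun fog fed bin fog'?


Scanning each word for exact match 'fog':
  Word 1: 'fun' -> no
  Word 2: 'fog' -> MATCH
  Word 3: 'fed' -> no
  Word 4: 'bin' -> no
  Word 5: 'fog' -> MATCH
Total matches: 2

2


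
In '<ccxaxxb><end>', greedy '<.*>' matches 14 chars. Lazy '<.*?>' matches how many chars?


Greedy '<.*>' tries to match as MUCH as possible.
Lazy '<.*?>' tries to match as LITTLE as possible.

String: '<ccxaxxb><end>'
Greedy '<.*>' starts at first '<' and extends to the LAST '>': '<ccxaxxb><end>' (14 chars)
Lazy '<.*?>' starts at first '<' and stops at the FIRST '>': '<ccxaxxb>' (9 chars)

9


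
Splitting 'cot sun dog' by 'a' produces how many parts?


Splitting by 'a' breaks the string at each occurrence of the separator.
Text: 'cot sun dog'
Parts after split:
  Part 1: 'cot sun dog'
Total parts: 1

1


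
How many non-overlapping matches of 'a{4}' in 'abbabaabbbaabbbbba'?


Pattern 'a{4}' matches exactly 4 consecutive a's (greedy, non-overlapping).
String: 'abbabaabbbaabbbbba'
Scanning for runs of a's:
  Run at pos 0: 'a' (length 1) -> 0 match(es)
  Run at pos 3: 'a' (length 1) -> 0 match(es)
  Run at pos 5: 'aa' (length 2) -> 0 match(es)
  Run at pos 10: 'aa' (length 2) -> 0 match(es)
  Run at pos 17: 'a' (length 1) -> 0 match(es)
Matches found: []
Total: 0

0


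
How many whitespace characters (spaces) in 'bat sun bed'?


\s matches whitespace characters (spaces, tabs, etc.).
Text: 'bat sun bed'
This text has 3 words separated by spaces.
Number of spaces = number of words - 1 = 3 - 1 = 2

2


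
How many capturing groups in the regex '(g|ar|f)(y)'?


To count capturing groups, count each '(' that starts a group.
Pattern: '(g|ar|f)(y)'
Walking through the pattern:
  Position 0: '(' -> group #1
  Position 8: '(' -> group #2
Total capturing groups: 2

2


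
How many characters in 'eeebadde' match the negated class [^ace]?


Negated class [^ace] matches any char NOT in {a, c, e}
Scanning 'eeebadde':
  pos 0: 'e' -> no (excluded)
  pos 1: 'e' -> no (excluded)
  pos 2: 'e' -> no (excluded)
  pos 3: 'b' -> MATCH
  pos 4: 'a' -> no (excluded)
  pos 5: 'd' -> MATCH
  pos 6: 'd' -> MATCH
  pos 7: 'e' -> no (excluded)
Total matches: 3

3


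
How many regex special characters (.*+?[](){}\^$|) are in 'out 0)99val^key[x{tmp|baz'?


Regex special characters are: . * + ? [ ] ( ) { } \ ^ $ |
Scanning 'out 0)99val^key[x{tmp|baz':
  pos 5: ')' -> SPECIAL
  pos 11: '^' -> SPECIAL
  pos 15: '[' -> SPECIAL
  pos 17: '{' -> SPECIAL
  pos 21: '|' -> SPECIAL
Special chars found: [')', '^', '[', '{', '|']
Total: 5

5


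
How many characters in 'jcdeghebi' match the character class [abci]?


Character class [abci] matches any of: {a, b, c, i}
Scanning string 'jcdeghebi' character by character:
  pos 0: 'j' -> no
  pos 1: 'c' -> MATCH
  pos 2: 'd' -> no
  pos 3: 'e' -> no
  pos 4: 'g' -> no
  pos 5: 'h' -> no
  pos 6: 'e' -> no
  pos 7: 'b' -> MATCH
  pos 8: 'i' -> MATCH
Total matches: 3

3


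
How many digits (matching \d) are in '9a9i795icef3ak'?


\d matches any digit 0-9.
Scanning '9a9i795icef3ak':
  pos 0: '9' -> DIGIT
  pos 2: '9' -> DIGIT
  pos 4: '7' -> DIGIT
  pos 5: '9' -> DIGIT
  pos 6: '5' -> DIGIT
  pos 11: '3' -> DIGIT
Digits found: ['9', '9', '7', '9', '5', '3']
Total: 6

6


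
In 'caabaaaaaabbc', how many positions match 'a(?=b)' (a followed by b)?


Lookahead 'a(?=b)' matches 'a' only when followed by 'b'.
String: 'caabaaaaaabbc'
Checking each position where char is 'a':
  pos 1: 'a' -> no (next='a')
  pos 2: 'a' -> MATCH (next='b')
  pos 4: 'a' -> no (next='a')
  pos 5: 'a' -> no (next='a')
  pos 6: 'a' -> no (next='a')
  pos 7: 'a' -> no (next='a')
  pos 8: 'a' -> no (next='a')
  pos 9: 'a' -> MATCH (next='b')
Matching positions: [2, 9]
Count: 2

2


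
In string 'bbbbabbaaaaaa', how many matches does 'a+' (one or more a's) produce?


Pattern 'a+' matches one or more consecutive a's.
String: 'bbbbabbaaaaaa'
Scanning for runs of a:
  Match 1: 'a' (length 1)
  Match 2: 'aaaaaa' (length 6)
Total matches: 2

2


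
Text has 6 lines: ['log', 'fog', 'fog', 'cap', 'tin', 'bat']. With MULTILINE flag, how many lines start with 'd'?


With MULTILINE flag, ^ matches the start of each line.
Lines: ['log', 'fog', 'fog', 'cap', 'tin', 'bat']
Checking which lines start with 'd':
  Line 1: 'log' -> no
  Line 2: 'fog' -> no
  Line 3: 'fog' -> no
  Line 4: 'cap' -> no
  Line 5: 'tin' -> no
  Line 6: 'bat' -> no
Matching lines: []
Count: 0

0


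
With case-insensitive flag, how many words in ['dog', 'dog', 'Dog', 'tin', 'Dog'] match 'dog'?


Case-insensitive matching: compare each word's lowercase form to 'dog'.
  'dog' -> lower='dog' -> MATCH
  'dog' -> lower='dog' -> MATCH
  'Dog' -> lower='dog' -> MATCH
  'tin' -> lower='tin' -> no
  'Dog' -> lower='dog' -> MATCH
Matches: ['dog', 'dog', 'Dog', 'Dog']
Count: 4

4


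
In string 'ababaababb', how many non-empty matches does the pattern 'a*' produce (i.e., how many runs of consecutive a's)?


Pattern 'a*' matches zero or more a's. We want non-empty runs of consecutive a's.
String: 'ababaababb'
Walking through the string to find runs of a's:
  Run 1: positions 0-0 -> 'a'
  Run 2: positions 2-2 -> 'a'
  Run 3: positions 4-5 -> 'aa'
  Run 4: positions 7-7 -> 'a'
Non-empty runs found: ['a', 'a', 'aa', 'a']
Count: 4

4


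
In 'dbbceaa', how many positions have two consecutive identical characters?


Looking for consecutive identical characters in 'dbbceaa':
  pos 0-1: 'd' vs 'b' -> different
  pos 1-2: 'b' vs 'b' -> MATCH ('bb')
  pos 2-3: 'b' vs 'c' -> different
  pos 3-4: 'c' vs 'e' -> different
  pos 4-5: 'e' vs 'a' -> different
  pos 5-6: 'a' vs 'a' -> MATCH ('aa')
Consecutive identical pairs: ['bb', 'aa']
Count: 2

2


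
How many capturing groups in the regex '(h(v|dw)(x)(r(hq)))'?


To count capturing groups, count each '(' that starts a group.
Pattern: '(h(v|dw)(x)(r(hq)))'
Walking through the pattern:
  Position 0: '(' -> group #1
  Position 2: '(' -> group #2
  Position 8: '(' -> group #3
  Position 11: '(' -> group #4
  Position 13: '(' -> group #5
Total capturing groups: 5

5


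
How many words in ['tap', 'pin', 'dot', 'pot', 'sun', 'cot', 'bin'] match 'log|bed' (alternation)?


Alternation 'log|bed' matches either 'log' or 'bed'.
Checking each word:
  'tap' -> no
  'pin' -> no
  'dot' -> no
  'pot' -> no
  'sun' -> no
  'cot' -> no
  'bin' -> no
Matches: []
Count: 0

0


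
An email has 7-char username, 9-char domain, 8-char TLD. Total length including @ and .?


An email address has format: username@domain.tld
Username length: 7
'@' character: 1
Domain length: 9
'.' character: 1
TLD length: 8
Total = 7 + 1 + 9 + 1 + 8 = 26

26


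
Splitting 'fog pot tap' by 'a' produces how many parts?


Splitting by 'a' breaks the string at each occurrence of the separator.
Text: 'fog pot tap'
Parts after split:
  Part 1: 'fog pot t'
  Part 2: 'p'
Total parts: 2

2


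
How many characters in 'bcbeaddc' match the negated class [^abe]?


Negated class [^abe] matches any char NOT in {a, b, e}
Scanning 'bcbeaddc':
  pos 0: 'b' -> no (excluded)
  pos 1: 'c' -> MATCH
  pos 2: 'b' -> no (excluded)
  pos 3: 'e' -> no (excluded)
  pos 4: 'a' -> no (excluded)
  pos 5: 'd' -> MATCH
  pos 6: 'd' -> MATCH
  pos 7: 'c' -> MATCH
Total matches: 4

4


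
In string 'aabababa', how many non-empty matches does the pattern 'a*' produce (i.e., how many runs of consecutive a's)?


Pattern 'a*' matches zero or more a's. We want non-empty runs of consecutive a's.
String: 'aabababa'
Walking through the string to find runs of a's:
  Run 1: positions 0-1 -> 'aa'
  Run 2: positions 3-3 -> 'a'
  Run 3: positions 5-5 -> 'a'
  Run 4: positions 7-7 -> 'a'
Non-empty runs found: ['aa', 'a', 'a', 'a']
Count: 4

4


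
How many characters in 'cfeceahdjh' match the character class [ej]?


Character class [ej] matches any of: {e, j}
Scanning string 'cfeceahdjh' character by character:
  pos 0: 'c' -> no
  pos 1: 'f' -> no
  pos 2: 'e' -> MATCH
  pos 3: 'c' -> no
  pos 4: 'e' -> MATCH
  pos 5: 'a' -> no
  pos 6: 'h' -> no
  pos 7: 'd' -> no
  pos 8: 'j' -> MATCH
  pos 9: 'h' -> no
Total matches: 3

3


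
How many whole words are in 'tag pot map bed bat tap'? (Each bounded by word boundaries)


Word boundaries (\b) mark the start/end of each word.
Text: 'tag pot map bed bat tap'
Splitting by whitespace:
  Word 1: 'tag'
  Word 2: 'pot'
  Word 3: 'map'
  Word 4: 'bed'
  Word 5: 'bat'
  Word 6: 'tap'
Total whole words: 6

6


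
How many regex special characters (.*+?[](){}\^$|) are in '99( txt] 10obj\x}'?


Regex special characters are: . * + ? [ ] ( ) { } \ ^ $ |
Scanning '99( txt] 10obj\x}':
  pos 2: '(' -> SPECIAL
  pos 7: ']' -> SPECIAL
  pos 14: '\' -> SPECIAL
  pos 16: '}' -> SPECIAL
Special chars found: ['(', ']', '\\', '}']
Total: 4

4


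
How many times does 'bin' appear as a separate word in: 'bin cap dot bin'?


Scanning each word for exact match 'bin':
  Word 1: 'bin' -> MATCH
  Word 2: 'cap' -> no
  Word 3: 'dot' -> no
  Word 4: 'bin' -> MATCH
Total matches: 2

2


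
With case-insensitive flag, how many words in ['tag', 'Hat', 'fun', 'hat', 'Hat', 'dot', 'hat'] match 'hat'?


Case-insensitive matching: compare each word's lowercase form to 'hat'.
  'tag' -> lower='tag' -> no
  'Hat' -> lower='hat' -> MATCH
  'fun' -> lower='fun' -> no
  'hat' -> lower='hat' -> MATCH
  'Hat' -> lower='hat' -> MATCH
  'dot' -> lower='dot' -> no
  'hat' -> lower='hat' -> MATCH
Matches: ['Hat', 'hat', 'Hat', 'hat']
Count: 4

4


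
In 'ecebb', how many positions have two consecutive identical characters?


Looking for consecutive identical characters in 'ecebb':
  pos 0-1: 'e' vs 'c' -> different
  pos 1-2: 'c' vs 'e' -> different
  pos 2-3: 'e' vs 'b' -> different
  pos 3-4: 'b' vs 'b' -> MATCH ('bb')
Consecutive identical pairs: ['bb']
Count: 1

1


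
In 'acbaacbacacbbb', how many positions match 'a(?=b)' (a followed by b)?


Lookahead 'a(?=b)' matches 'a' only when followed by 'b'.
String: 'acbaacbacacbbb'
Checking each position where char is 'a':
  pos 0: 'a' -> no (next='c')
  pos 3: 'a' -> no (next='a')
  pos 4: 'a' -> no (next='c')
  pos 7: 'a' -> no (next='c')
  pos 9: 'a' -> no (next='c')
Matching positions: []
Count: 0

0


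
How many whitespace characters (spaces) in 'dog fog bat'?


\s matches whitespace characters (spaces, tabs, etc.).
Text: 'dog fog bat'
This text has 3 words separated by spaces.
Number of spaces = number of words - 1 = 3 - 1 = 2

2


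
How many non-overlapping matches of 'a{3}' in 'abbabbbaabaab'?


Pattern 'a{3}' matches exactly 3 consecutive a's (greedy, non-overlapping).
String: 'abbabbbaabaab'
Scanning for runs of a's:
  Run at pos 0: 'a' (length 1) -> 0 match(es)
  Run at pos 3: 'a' (length 1) -> 0 match(es)
  Run at pos 7: 'aa' (length 2) -> 0 match(es)
  Run at pos 10: 'aa' (length 2) -> 0 match(es)
Matches found: []
Total: 0

0


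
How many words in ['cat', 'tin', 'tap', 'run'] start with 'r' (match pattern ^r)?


Pattern ^r anchors to start of word. Check which words begin with 'r':
  'cat' -> no
  'tin' -> no
  'tap' -> no
  'run' -> MATCH (starts with 'r')
Matching words: ['run']
Count: 1

1


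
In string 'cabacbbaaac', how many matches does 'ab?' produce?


Pattern 'ab?' matches 'a' optionally followed by 'b'.
String: 'cabacbbaaac'
Scanning left to right for 'a' then checking next char:
  Match 1: 'ab' (a followed by b)
  Match 2: 'a' (a not followed by b)
  Match 3: 'a' (a not followed by b)
  Match 4: 'a' (a not followed by b)
  Match 5: 'a' (a not followed by b)
Total matches: 5

5


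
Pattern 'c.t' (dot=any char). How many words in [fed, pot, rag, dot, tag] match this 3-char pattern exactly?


Pattern 'c.t' means: starts with 'c', any single char, ends with 't'.
Checking each word (must be exactly 3 chars):
  'fed' (len=3): no
  'pot' (len=3): no
  'rag' (len=3): no
  'dot' (len=3): no
  'tag' (len=3): no
Matching words: []
Total: 0

0


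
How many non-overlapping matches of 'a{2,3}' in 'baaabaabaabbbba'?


Pattern 'a{2,3}' matches between 2 and 3 consecutive a's (greedy).
String: 'baaabaabaabbbba'
Finding runs of a's and applying greedy matching:
  Run at pos 1: 'aaa' (length 3)
  Run at pos 5: 'aa' (length 2)
  Run at pos 8: 'aa' (length 2)
  Run at pos 14: 'a' (length 1)
Matches: ['aaa', 'aa', 'aa']
Count: 3

3


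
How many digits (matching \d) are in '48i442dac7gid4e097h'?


\d matches any digit 0-9.
Scanning '48i442dac7gid4e097h':
  pos 0: '4' -> DIGIT
  pos 1: '8' -> DIGIT
  pos 3: '4' -> DIGIT
  pos 4: '4' -> DIGIT
  pos 5: '2' -> DIGIT
  pos 9: '7' -> DIGIT
  pos 13: '4' -> DIGIT
  pos 15: '0' -> DIGIT
  pos 16: '9' -> DIGIT
  pos 17: '7' -> DIGIT
Digits found: ['4', '8', '4', '4', '2', '7', '4', '0', '9', '7']
Total: 10

10


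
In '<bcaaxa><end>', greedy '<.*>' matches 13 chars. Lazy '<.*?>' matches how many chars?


Greedy '<.*>' tries to match as MUCH as possible.
Lazy '<.*?>' tries to match as LITTLE as possible.

String: '<bcaaxa><end>'
Greedy '<.*>' starts at first '<' and extends to the LAST '>': '<bcaaxa><end>' (13 chars)
Lazy '<.*?>' starts at first '<' and stops at the FIRST '>': '<bcaaxa>' (8 chars)

8


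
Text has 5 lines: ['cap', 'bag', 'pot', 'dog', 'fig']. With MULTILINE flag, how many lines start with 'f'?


With MULTILINE flag, ^ matches the start of each line.
Lines: ['cap', 'bag', 'pot', 'dog', 'fig']
Checking which lines start with 'f':
  Line 1: 'cap' -> no
  Line 2: 'bag' -> no
  Line 3: 'pot' -> no
  Line 4: 'dog' -> no
  Line 5: 'fig' -> MATCH
Matching lines: ['fig']
Count: 1

1


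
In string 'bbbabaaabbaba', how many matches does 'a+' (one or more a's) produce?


Pattern 'a+' matches one or more consecutive a's.
String: 'bbbabaaabbaba'
Scanning for runs of a:
  Match 1: 'a' (length 1)
  Match 2: 'aaa' (length 3)
  Match 3: 'a' (length 1)
  Match 4: 'a' (length 1)
Total matches: 4

4


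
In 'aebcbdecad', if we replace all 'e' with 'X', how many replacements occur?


re.sub('e', 'X', text) replaces every occurrence of 'e' with 'X'.
Text: 'aebcbdecad'
Scanning for 'e':
  pos 1: 'e' -> replacement #1
  pos 6: 'e' -> replacement #2
Total replacements: 2

2


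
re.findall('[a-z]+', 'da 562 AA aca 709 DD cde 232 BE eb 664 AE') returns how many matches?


Pattern '[a-z]+' finds one or more lowercase letters.
Text: 'da 562 AA aca 709 DD cde 232 BE eb 664 AE'
Scanning for matches:
  Match 1: 'da'
  Match 2: 'aca'
  Match 3: 'cde'
  Match 4: 'eb'
Total matches: 4

4


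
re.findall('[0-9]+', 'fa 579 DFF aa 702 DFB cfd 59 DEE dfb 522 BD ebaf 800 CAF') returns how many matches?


Pattern '[0-9]+' finds one or more digits.
Text: 'fa 579 DFF aa 702 DFB cfd 59 DEE dfb 522 BD ebaf 800 CAF'
Scanning for matches:
  Match 1: '579'
  Match 2: '702'
  Match 3: '59'
  Match 4: '522'
  Match 5: '800'
Total matches: 5

5


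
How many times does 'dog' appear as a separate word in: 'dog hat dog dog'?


Scanning each word for exact match 'dog':
  Word 1: 'dog' -> MATCH
  Word 2: 'hat' -> no
  Word 3: 'dog' -> MATCH
  Word 4: 'dog' -> MATCH
Total matches: 3

3


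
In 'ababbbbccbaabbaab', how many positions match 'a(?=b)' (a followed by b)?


Lookahead 'a(?=b)' matches 'a' only when followed by 'b'.
String: 'ababbbbccbaabbaab'
Checking each position where char is 'a':
  pos 0: 'a' -> MATCH (next='b')
  pos 2: 'a' -> MATCH (next='b')
  pos 10: 'a' -> no (next='a')
  pos 11: 'a' -> MATCH (next='b')
  pos 14: 'a' -> no (next='a')
  pos 15: 'a' -> MATCH (next='b')
Matching positions: [0, 2, 11, 15]
Count: 4

4


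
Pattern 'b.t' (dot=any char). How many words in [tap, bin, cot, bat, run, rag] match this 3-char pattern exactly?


Pattern 'b.t' means: starts with 'b', any single char, ends with 't'.
Checking each word (must be exactly 3 chars):
  'tap' (len=3): no
  'bin' (len=3): no
  'cot' (len=3): no
  'bat' (len=3): MATCH
  'run' (len=3): no
  'rag' (len=3): no
Matching words: ['bat']
Total: 1

1


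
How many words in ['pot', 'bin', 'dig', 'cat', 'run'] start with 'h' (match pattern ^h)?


Pattern ^h anchors to start of word. Check which words begin with 'h':
  'pot' -> no
  'bin' -> no
  'dig' -> no
  'cat' -> no
  'run' -> no
Matching words: []
Count: 0

0


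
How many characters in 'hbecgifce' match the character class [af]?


Character class [af] matches any of: {a, f}
Scanning string 'hbecgifce' character by character:
  pos 0: 'h' -> no
  pos 1: 'b' -> no
  pos 2: 'e' -> no
  pos 3: 'c' -> no
  pos 4: 'g' -> no
  pos 5: 'i' -> no
  pos 6: 'f' -> MATCH
  pos 7: 'c' -> no
  pos 8: 'e' -> no
Total matches: 1

1


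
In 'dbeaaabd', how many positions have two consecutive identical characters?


Looking for consecutive identical characters in 'dbeaaabd':
  pos 0-1: 'd' vs 'b' -> different
  pos 1-2: 'b' vs 'e' -> different
  pos 2-3: 'e' vs 'a' -> different
  pos 3-4: 'a' vs 'a' -> MATCH ('aa')
  pos 4-5: 'a' vs 'a' -> MATCH ('aa')
  pos 5-6: 'a' vs 'b' -> different
  pos 6-7: 'b' vs 'd' -> different
Consecutive identical pairs: ['aa', 'aa']
Count: 2

2


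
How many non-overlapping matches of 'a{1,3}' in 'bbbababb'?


Pattern 'a{1,3}' matches between 1 and 3 consecutive a's (greedy).
String: 'bbbababb'
Finding runs of a's and applying greedy matching:
  Run at pos 3: 'a' (length 1)
  Run at pos 5: 'a' (length 1)
Matches: ['a', 'a']
Count: 2

2


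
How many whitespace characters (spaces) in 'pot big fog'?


\s matches whitespace characters (spaces, tabs, etc.).
Text: 'pot big fog'
This text has 3 words separated by spaces.
Number of spaces = number of words - 1 = 3 - 1 = 2

2


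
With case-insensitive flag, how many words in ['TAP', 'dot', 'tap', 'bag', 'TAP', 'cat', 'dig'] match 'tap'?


Case-insensitive matching: compare each word's lowercase form to 'tap'.
  'TAP' -> lower='tap' -> MATCH
  'dot' -> lower='dot' -> no
  'tap' -> lower='tap' -> MATCH
  'bag' -> lower='bag' -> no
  'TAP' -> lower='tap' -> MATCH
  'cat' -> lower='cat' -> no
  'dig' -> lower='dig' -> no
Matches: ['TAP', 'tap', 'TAP']
Count: 3

3


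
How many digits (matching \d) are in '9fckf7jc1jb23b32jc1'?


\d matches any digit 0-9.
Scanning '9fckf7jc1jb23b32jc1':
  pos 0: '9' -> DIGIT
  pos 5: '7' -> DIGIT
  pos 8: '1' -> DIGIT
  pos 11: '2' -> DIGIT
  pos 12: '3' -> DIGIT
  pos 14: '3' -> DIGIT
  pos 15: '2' -> DIGIT
  pos 18: '1' -> DIGIT
Digits found: ['9', '7', '1', '2', '3', '3', '2', '1']
Total: 8

8


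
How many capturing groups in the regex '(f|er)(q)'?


To count capturing groups, count each '(' that starts a group.
Pattern: '(f|er)(q)'
Walking through the pattern:
  Position 0: '(' -> group #1
  Position 6: '(' -> group #2
Total capturing groups: 2

2


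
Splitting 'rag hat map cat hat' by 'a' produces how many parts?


Splitting by 'a' breaks the string at each occurrence of the separator.
Text: 'rag hat map cat hat'
Parts after split:
  Part 1: 'r'
  Part 2: 'g h'
  Part 3: 't m'
  Part 4: 'p c'
  Part 5: 't h'
  Part 6: 't'
Total parts: 6

6


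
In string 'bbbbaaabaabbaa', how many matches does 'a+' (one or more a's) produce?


Pattern 'a+' matches one or more consecutive a's.
String: 'bbbbaaabaabbaa'
Scanning for runs of a:
  Match 1: 'aaa' (length 3)
  Match 2: 'aa' (length 2)
  Match 3: 'aa' (length 2)
Total matches: 3

3


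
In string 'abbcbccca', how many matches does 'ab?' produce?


Pattern 'ab?' matches 'a' optionally followed by 'b'.
String: 'abbcbccca'
Scanning left to right for 'a' then checking next char:
  Match 1: 'ab' (a followed by b)
  Match 2: 'a' (a not followed by b)
Total matches: 2

2


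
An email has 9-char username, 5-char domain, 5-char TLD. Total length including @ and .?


An email address has format: username@domain.tld
Username length: 9
'@' character: 1
Domain length: 5
'.' character: 1
TLD length: 5
Total = 9 + 1 + 5 + 1 + 5 = 21

21


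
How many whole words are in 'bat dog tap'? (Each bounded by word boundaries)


Word boundaries (\b) mark the start/end of each word.
Text: 'bat dog tap'
Splitting by whitespace:
  Word 1: 'bat'
  Word 2: 'dog'
  Word 3: 'tap'
Total whole words: 3

3


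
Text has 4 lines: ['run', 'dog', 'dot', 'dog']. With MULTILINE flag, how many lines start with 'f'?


With MULTILINE flag, ^ matches the start of each line.
Lines: ['run', 'dog', 'dot', 'dog']
Checking which lines start with 'f':
  Line 1: 'run' -> no
  Line 2: 'dog' -> no
  Line 3: 'dot' -> no
  Line 4: 'dog' -> no
Matching lines: []
Count: 0

0


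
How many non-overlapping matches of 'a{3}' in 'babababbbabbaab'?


Pattern 'a{3}' matches exactly 3 consecutive a's (greedy, non-overlapping).
String: 'babababbbabbaab'
Scanning for runs of a's:
  Run at pos 1: 'a' (length 1) -> 0 match(es)
  Run at pos 3: 'a' (length 1) -> 0 match(es)
  Run at pos 5: 'a' (length 1) -> 0 match(es)
  Run at pos 9: 'a' (length 1) -> 0 match(es)
  Run at pos 12: 'aa' (length 2) -> 0 match(es)
Matches found: []
Total: 0

0


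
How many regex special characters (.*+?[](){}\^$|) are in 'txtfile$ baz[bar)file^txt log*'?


Regex special characters are: . * + ? [ ] ( ) { } \ ^ $ |
Scanning 'txtfile$ baz[bar)file^txt log*':
  pos 7: '$' -> SPECIAL
  pos 12: '[' -> SPECIAL
  pos 16: ')' -> SPECIAL
  pos 21: '^' -> SPECIAL
  pos 29: '*' -> SPECIAL
Special chars found: ['$', '[', ')', '^', '*']
Total: 5

5


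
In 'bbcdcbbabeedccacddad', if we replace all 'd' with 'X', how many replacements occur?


re.sub('d', 'X', text) replaces every occurrence of 'd' with 'X'.
Text: 'bbcdcbbabeedccacddad'
Scanning for 'd':
  pos 3: 'd' -> replacement #1
  pos 11: 'd' -> replacement #2
  pos 16: 'd' -> replacement #3
  pos 17: 'd' -> replacement #4
  pos 19: 'd' -> replacement #5
Total replacements: 5

5


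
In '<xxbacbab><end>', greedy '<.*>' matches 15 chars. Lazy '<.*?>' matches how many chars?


Greedy '<.*>' tries to match as MUCH as possible.
Lazy '<.*?>' tries to match as LITTLE as possible.

String: '<xxbacbab><end>'
Greedy '<.*>' starts at first '<' and extends to the LAST '>': '<xxbacbab><end>' (15 chars)
Lazy '<.*?>' starts at first '<' and stops at the FIRST '>': '<xxbacbab>' (10 chars)

10


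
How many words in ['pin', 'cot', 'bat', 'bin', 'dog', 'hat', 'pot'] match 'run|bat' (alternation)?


Alternation 'run|bat' matches either 'run' or 'bat'.
Checking each word:
  'pin' -> no
  'cot' -> no
  'bat' -> MATCH
  'bin' -> no
  'dog' -> no
  'hat' -> no
  'pot' -> no
Matches: ['bat']
Count: 1

1


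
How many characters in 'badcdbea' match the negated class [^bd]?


Negated class [^bd] matches any char NOT in {b, d}
Scanning 'badcdbea':
  pos 0: 'b' -> no (excluded)
  pos 1: 'a' -> MATCH
  pos 2: 'd' -> no (excluded)
  pos 3: 'c' -> MATCH
  pos 4: 'd' -> no (excluded)
  pos 5: 'b' -> no (excluded)
  pos 6: 'e' -> MATCH
  pos 7: 'a' -> MATCH
Total matches: 4

4


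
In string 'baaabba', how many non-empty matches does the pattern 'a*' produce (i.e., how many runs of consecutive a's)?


Pattern 'a*' matches zero or more a's. We want non-empty runs of consecutive a's.
String: 'baaabba'
Walking through the string to find runs of a's:
  Run 1: positions 1-3 -> 'aaa'
  Run 2: positions 6-6 -> 'a'
Non-empty runs found: ['aaa', 'a']
Count: 2

2


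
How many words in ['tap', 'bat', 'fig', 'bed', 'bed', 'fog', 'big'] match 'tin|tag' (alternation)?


Alternation 'tin|tag' matches either 'tin' or 'tag'.
Checking each word:
  'tap' -> no
  'bat' -> no
  'fig' -> no
  'bed' -> no
  'bed' -> no
  'fog' -> no
  'big' -> no
Matches: []
Count: 0

0


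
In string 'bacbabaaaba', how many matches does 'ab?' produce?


Pattern 'ab?' matches 'a' optionally followed by 'b'.
String: 'bacbabaaaba'
Scanning left to right for 'a' then checking next char:
  Match 1: 'a' (a not followed by b)
  Match 2: 'ab' (a followed by b)
  Match 3: 'a' (a not followed by b)
  Match 4: 'a' (a not followed by b)
  Match 5: 'ab' (a followed by b)
  Match 6: 'a' (a not followed by b)
Total matches: 6

6


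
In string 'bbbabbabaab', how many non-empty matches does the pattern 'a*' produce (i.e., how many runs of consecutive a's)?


Pattern 'a*' matches zero or more a's. We want non-empty runs of consecutive a's.
String: 'bbbabbabaab'
Walking through the string to find runs of a's:
  Run 1: positions 3-3 -> 'a'
  Run 2: positions 6-6 -> 'a'
  Run 3: positions 8-9 -> 'aa'
Non-empty runs found: ['a', 'a', 'aa']
Count: 3

3


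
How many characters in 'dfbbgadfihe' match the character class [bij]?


Character class [bij] matches any of: {b, i, j}
Scanning string 'dfbbgadfihe' character by character:
  pos 0: 'd' -> no
  pos 1: 'f' -> no
  pos 2: 'b' -> MATCH
  pos 3: 'b' -> MATCH
  pos 4: 'g' -> no
  pos 5: 'a' -> no
  pos 6: 'd' -> no
  pos 7: 'f' -> no
  pos 8: 'i' -> MATCH
  pos 9: 'h' -> no
  pos 10: 'e' -> no
Total matches: 3

3


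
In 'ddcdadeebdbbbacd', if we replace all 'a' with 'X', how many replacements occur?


re.sub('a', 'X', text) replaces every occurrence of 'a' with 'X'.
Text: 'ddcdadeebdbbbacd'
Scanning for 'a':
  pos 4: 'a' -> replacement #1
  pos 13: 'a' -> replacement #2
Total replacements: 2

2


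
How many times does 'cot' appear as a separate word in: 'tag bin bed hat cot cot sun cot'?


Scanning each word for exact match 'cot':
  Word 1: 'tag' -> no
  Word 2: 'bin' -> no
  Word 3: 'bed' -> no
  Word 4: 'hat' -> no
  Word 5: 'cot' -> MATCH
  Word 6: 'cot' -> MATCH
  Word 7: 'sun' -> no
  Word 8: 'cot' -> MATCH
Total matches: 3

3


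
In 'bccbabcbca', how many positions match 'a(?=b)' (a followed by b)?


Lookahead 'a(?=b)' matches 'a' only when followed by 'b'.
String: 'bccbabcbca'
Checking each position where char is 'a':
  pos 4: 'a' -> MATCH (next='b')
Matching positions: [4]
Count: 1

1


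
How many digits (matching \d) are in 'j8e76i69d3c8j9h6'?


\d matches any digit 0-9.
Scanning 'j8e76i69d3c8j9h6':
  pos 1: '8' -> DIGIT
  pos 3: '7' -> DIGIT
  pos 4: '6' -> DIGIT
  pos 6: '6' -> DIGIT
  pos 7: '9' -> DIGIT
  pos 9: '3' -> DIGIT
  pos 11: '8' -> DIGIT
  pos 13: '9' -> DIGIT
  pos 15: '6' -> DIGIT
Digits found: ['8', '7', '6', '6', '9', '3', '8', '9', '6']
Total: 9

9


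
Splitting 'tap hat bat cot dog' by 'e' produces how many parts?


Splitting by 'e' breaks the string at each occurrence of the separator.
Text: 'tap hat bat cot dog'
Parts after split:
  Part 1: 'tap hat bat cot dog'
Total parts: 1

1


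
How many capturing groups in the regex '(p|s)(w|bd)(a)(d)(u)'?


To count capturing groups, count each '(' that starts a group.
Pattern: '(p|s)(w|bd)(a)(d)(u)'
Walking through the pattern:
  Position 0: '(' -> group #1
  Position 5: '(' -> group #2
  Position 11: '(' -> group #3
  Position 14: '(' -> group #4
  Position 17: '(' -> group #5
Total capturing groups: 5

5
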